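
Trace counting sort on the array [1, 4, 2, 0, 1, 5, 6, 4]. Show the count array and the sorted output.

Count array: [1, 2, 1, 0, 2, 1, 1]
(count[i] = number of elements equal to i)
Cumulative count: [1, 3, 4, 4, 6, 7, 8]
Sorted: [0, 1, 1, 2, 4, 4, 5, 6]


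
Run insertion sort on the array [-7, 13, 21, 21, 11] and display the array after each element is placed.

First element -7 is already 'sorted'
Insert 13: shifted 0 elements -> [-7, 13, 21, 21, 11]
Insert 21: shifted 0 elements -> [-7, 13, 21, 21, 11]
Insert 21: shifted 0 elements -> [-7, 13, 21, 21, 11]
Insert 11: shifted 3 elements -> [-7, 11, 13, 21, 21]


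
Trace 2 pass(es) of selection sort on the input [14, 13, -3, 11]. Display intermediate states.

Pass 1: Select minimum -3 at index 2, swap -> [-3, 13, 14, 11]
Pass 2: Select minimum 11 at index 3, swap -> [-3, 11, 14, 13]


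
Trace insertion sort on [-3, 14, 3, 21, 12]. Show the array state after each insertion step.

First element -3 is already 'sorted'
Insert 14: shifted 0 elements -> [-3, 14, 3, 21, 12]
Insert 3: shifted 1 elements -> [-3, 3, 14, 21, 12]
Insert 21: shifted 0 elements -> [-3, 3, 14, 21, 12]
Insert 12: shifted 2 elements -> [-3, 3, 12, 14, 21]


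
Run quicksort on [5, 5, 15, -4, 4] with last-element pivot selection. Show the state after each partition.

Partition 1: pivot=4 at index 1 -> [-4, 4, 15, 5, 5]
Partition 2: pivot=5 at index 3 -> [-4, 4, 5, 5, 15]


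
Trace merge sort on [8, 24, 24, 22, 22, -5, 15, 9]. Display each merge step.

Divide and conquer:
  Merge [8] + [24] -> [8, 24]
  Merge [24] + [22] -> [22, 24]
  Merge [8, 24] + [22, 24] -> [8, 22, 24, 24]
  Merge [22] + [-5] -> [-5, 22]
  Merge [15] + [9] -> [9, 15]
  Merge [-5, 22] + [9, 15] -> [-5, 9, 15, 22]
  Merge [8, 22, 24, 24] + [-5, 9, 15, 22] -> [-5, 8, 9, 15, 22, 22, 24, 24]


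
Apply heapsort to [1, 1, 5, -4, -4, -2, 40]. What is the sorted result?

Build heap: [40, 1, 5, -4, -4, -2, 1]
Extract 40: [5, 1, 1, -4, -4, -2, 40]
Extract 5: [1, -2, 1, -4, -4, 5, 40]
Extract 1: [1, -2, -4, -4, 1, 5, 40]
Extract 1: [-2, -4, -4, 1, 1, 5, 40]
Extract -2: [-4, -4, -2, 1, 1, 5, 40]
Extract -4: [-4, -4, -2, 1, 1, 5, 40]


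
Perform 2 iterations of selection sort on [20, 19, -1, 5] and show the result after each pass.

Pass 1: Select minimum -1 at index 2, swap -> [-1, 19, 20, 5]
Pass 2: Select minimum 5 at index 3, swap -> [-1, 5, 20, 19]


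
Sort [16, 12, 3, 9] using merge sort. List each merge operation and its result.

Divide and conquer:
  Merge [16] + [12] -> [12, 16]
  Merge [3] + [9] -> [3, 9]
  Merge [12, 16] + [3, 9] -> [3, 9, 12, 16]


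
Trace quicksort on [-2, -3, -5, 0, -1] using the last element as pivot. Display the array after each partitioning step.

Partition 1: pivot=-1 at index 3 -> [-2, -3, -5, -1, 0]
Partition 2: pivot=-5 at index 0 -> [-5, -3, -2, -1, 0]
Partition 3: pivot=-2 at index 2 -> [-5, -3, -2, -1, 0]


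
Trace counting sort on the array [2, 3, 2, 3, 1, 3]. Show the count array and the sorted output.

Count array: [0, 1, 2, 3]
(count[i] = number of elements equal to i)
Cumulative count: [0, 1, 3, 6]
Sorted: [1, 2, 2, 3, 3, 3]


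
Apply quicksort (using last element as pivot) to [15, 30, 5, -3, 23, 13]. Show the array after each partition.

Partition 1: pivot=13 at index 2 -> [5, -3, 13, 30, 23, 15]
Partition 2: pivot=-3 at index 0 -> [-3, 5, 13, 30, 23, 15]
Partition 3: pivot=15 at index 3 -> [-3, 5, 13, 15, 23, 30]
Partition 4: pivot=30 at index 5 -> [-3, 5, 13, 15, 23, 30]


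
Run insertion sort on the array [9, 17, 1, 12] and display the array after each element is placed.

First element 9 is already 'sorted'
Insert 17: shifted 0 elements -> [9, 17, 1, 12]
Insert 1: shifted 2 elements -> [1, 9, 17, 12]
Insert 12: shifted 1 elements -> [1, 9, 12, 17]


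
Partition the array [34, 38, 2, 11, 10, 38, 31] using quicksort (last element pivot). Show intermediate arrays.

Partition 1: pivot=31 at index 3 -> [2, 11, 10, 31, 34, 38, 38]
Partition 2: pivot=10 at index 1 -> [2, 10, 11, 31, 34, 38, 38]
Partition 3: pivot=38 at index 6 -> [2, 10, 11, 31, 34, 38, 38]
Partition 4: pivot=38 at index 5 -> [2, 10, 11, 31, 34, 38, 38]


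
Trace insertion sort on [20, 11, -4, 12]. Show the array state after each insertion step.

First element 20 is already 'sorted'
Insert 11: shifted 1 elements -> [11, 20, -4, 12]
Insert -4: shifted 2 elements -> [-4, 11, 20, 12]
Insert 12: shifted 1 elements -> [-4, 11, 12, 20]


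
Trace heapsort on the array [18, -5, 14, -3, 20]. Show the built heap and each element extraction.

Build heap: [20, 18, 14, -3, -5]
Extract 20: [18, -3, 14, -5, 20]
Extract 18: [14, -3, -5, 18, 20]
Extract 14: [-3, -5, 14, 18, 20]
Extract -3: [-5, -3, 14, 18, 20]


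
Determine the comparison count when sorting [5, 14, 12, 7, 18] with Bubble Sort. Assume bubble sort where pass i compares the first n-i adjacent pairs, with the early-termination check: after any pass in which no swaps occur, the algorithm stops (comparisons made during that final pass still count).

Pass 1: compare adjacent pairs (0,1)..(3,4) = 4 comparison(s), 2 swap(s) -> [5, 12, 7, 14, 18]
Pass 2: compare adjacent pairs (0,1)..(2,3) = 3 comparison(s), 1 swap(s) -> [5, 7, 12, 14, 18]
Pass 3: compare adjacent pairs (0,1)..(1,2) = 2 comparison(s), 0 swap(s) -> [5, 7, 12, 14, 18]
No swaps in this pass, so bubble sort stops here.
Total comparisons: 4 + 3 + 2 = 9


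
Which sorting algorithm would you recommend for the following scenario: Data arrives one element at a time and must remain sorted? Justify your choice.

Best choice: Insertion sort
Reason: Insertion sort naturally handles online/streaming input by inserting each new element into sorted position


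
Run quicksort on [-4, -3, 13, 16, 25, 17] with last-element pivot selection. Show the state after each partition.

Partition 1: pivot=17 at index 4 -> [-4, -3, 13, 16, 17, 25]
Partition 2: pivot=16 at index 3 -> [-4, -3, 13, 16, 17, 25]
Partition 3: pivot=13 at index 2 -> [-4, -3, 13, 16, 17, 25]
Partition 4: pivot=-3 at index 1 -> [-4, -3, 13, 16, 17, 25]


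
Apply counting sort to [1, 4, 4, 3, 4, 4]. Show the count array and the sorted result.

Count array: [0, 1, 0, 1, 4]
(count[i] = number of elements equal to i)
Cumulative count: [0, 1, 1, 2, 6]
Sorted: [1, 3, 4, 4, 4, 4]


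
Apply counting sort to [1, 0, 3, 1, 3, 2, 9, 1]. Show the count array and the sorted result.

Count array: [1, 3, 1, 2, 0, 0, 0, 0, 0, 1]
(count[i] = number of elements equal to i)
Cumulative count: [1, 4, 5, 7, 7, 7, 7, 7, 7, 8]
Sorted: [0, 1, 1, 1, 2, 3, 3, 9]


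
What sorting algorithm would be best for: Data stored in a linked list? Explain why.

Best choice: Merge sort
Reason: Merge sort doesn't require random access; can be done in O(1) extra space for linked lists


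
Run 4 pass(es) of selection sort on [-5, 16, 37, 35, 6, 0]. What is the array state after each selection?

Pass 1: Select minimum -5 at index 0, swap -> [-5, 16, 37, 35, 6, 0]
Pass 2: Select minimum 0 at index 5, swap -> [-5, 0, 37, 35, 6, 16]
Pass 3: Select minimum 6 at index 4, swap -> [-5, 0, 6, 35, 37, 16]
Pass 4: Select minimum 16 at index 5, swap -> [-5, 0, 6, 16, 37, 35]


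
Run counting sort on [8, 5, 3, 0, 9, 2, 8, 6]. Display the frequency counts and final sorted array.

Count array: [1, 0, 1, 1, 0, 1, 1, 0, 2, 1]
(count[i] = number of elements equal to i)
Cumulative count: [1, 1, 2, 3, 3, 4, 5, 5, 7, 8]
Sorted: [0, 2, 3, 5, 6, 8, 8, 9]


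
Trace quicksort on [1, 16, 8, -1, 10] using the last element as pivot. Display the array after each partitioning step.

Partition 1: pivot=10 at index 3 -> [1, 8, -1, 10, 16]
Partition 2: pivot=-1 at index 0 -> [-1, 8, 1, 10, 16]
Partition 3: pivot=1 at index 1 -> [-1, 1, 8, 10, 16]


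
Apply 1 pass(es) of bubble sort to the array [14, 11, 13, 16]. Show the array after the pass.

After pass 1: [11, 13, 14, 16] (2 swaps)
Total swaps: 2


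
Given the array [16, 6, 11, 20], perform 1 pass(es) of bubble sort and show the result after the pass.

After pass 1: [6, 11, 16, 20] (2 swaps)
Total swaps: 2


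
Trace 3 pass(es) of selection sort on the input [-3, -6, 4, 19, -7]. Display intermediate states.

Pass 1: Select minimum -7 at index 4, swap -> [-7, -6, 4, 19, -3]
Pass 2: Select minimum -6 at index 1, swap -> [-7, -6, 4, 19, -3]
Pass 3: Select minimum -3 at index 4, swap -> [-7, -6, -3, 19, 4]


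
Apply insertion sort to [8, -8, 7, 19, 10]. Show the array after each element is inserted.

First element 8 is already 'sorted'
Insert -8: shifted 1 elements -> [-8, 8, 7, 19, 10]
Insert 7: shifted 1 elements -> [-8, 7, 8, 19, 10]
Insert 19: shifted 0 elements -> [-8, 7, 8, 19, 10]
Insert 10: shifted 1 elements -> [-8, 7, 8, 10, 19]


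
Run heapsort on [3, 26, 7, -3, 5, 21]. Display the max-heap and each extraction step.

Build heap: [26, 5, 21, -3, 3, 7]
Extract 26: [21, 5, 7, -3, 3, 26]
Extract 21: [7, 5, 3, -3, 21, 26]
Extract 7: [5, -3, 3, 7, 21, 26]
Extract 5: [3, -3, 5, 7, 21, 26]
Extract 3: [-3, 3, 5, 7, 21, 26]


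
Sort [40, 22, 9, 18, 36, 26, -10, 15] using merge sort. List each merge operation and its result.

Divide and conquer:
  Merge [40] + [22] -> [22, 40]
  Merge [9] + [18] -> [9, 18]
  Merge [22, 40] + [9, 18] -> [9, 18, 22, 40]
  Merge [36] + [26] -> [26, 36]
  Merge [-10] + [15] -> [-10, 15]
  Merge [26, 36] + [-10, 15] -> [-10, 15, 26, 36]
  Merge [9, 18, 22, 40] + [-10, 15, 26, 36] -> [-10, 9, 15, 18, 22, 26, 36, 40]


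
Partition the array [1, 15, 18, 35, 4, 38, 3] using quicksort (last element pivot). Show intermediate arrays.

Partition 1: pivot=3 at index 1 -> [1, 3, 18, 35, 4, 38, 15]
Partition 2: pivot=15 at index 3 -> [1, 3, 4, 15, 18, 38, 35]
Partition 3: pivot=35 at index 5 -> [1, 3, 4, 15, 18, 35, 38]


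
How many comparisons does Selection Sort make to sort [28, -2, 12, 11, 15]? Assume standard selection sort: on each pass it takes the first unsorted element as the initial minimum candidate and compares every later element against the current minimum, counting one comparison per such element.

Pass 1: scan indices 1..4 for the minimum = 4 comparison(s); min is -2, place at index 0 -> [-2, 28, 12, 11, 15]
Pass 2: scan indices 2..4 for the minimum = 3 comparison(s); min is 11, place at index 1 -> [-2, 11, 12, 28, 15]
Pass 3: scan indices 3..4 for the minimum = 2 comparison(s); min is 12, place at index 2 -> [-2, 11, 12, 28, 15]
Pass 4: scan indices 4..4 for the minimum = 1 comparison(s); min is 15, place at index 3 -> [-2, 11, 12, 15, 28]
Selection sort always scans the whole unsorted suffix, so the count is (n-1) + (n-2) + ... + 1 = n(n-1)/2 = 5*4/2 = 10 regardless of the input order.
Total comparisons: 4 + 3 + 2 + 1 = 10


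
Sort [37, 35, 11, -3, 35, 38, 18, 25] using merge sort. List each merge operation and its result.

Divide and conquer:
  Merge [37] + [35] -> [35, 37]
  Merge [11] + [-3] -> [-3, 11]
  Merge [35, 37] + [-3, 11] -> [-3, 11, 35, 37]
  Merge [35] + [38] -> [35, 38]
  Merge [18] + [25] -> [18, 25]
  Merge [35, 38] + [18, 25] -> [18, 25, 35, 38]
  Merge [-3, 11, 35, 37] + [18, 25, 35, 38] -> [-3, 11, 18, 25, 35, 35, 37, 38]


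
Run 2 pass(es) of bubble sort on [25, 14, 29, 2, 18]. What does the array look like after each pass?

After pass 1: [14, 25, 2, 18, 29] (3 swaps)
After pass 2: [14, 2, 18, 25, 29] (2 swaps)
Total swaps: 5


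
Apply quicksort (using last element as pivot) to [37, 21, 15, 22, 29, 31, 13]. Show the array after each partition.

Partition 1: pivot=13 at index 0 -> [13, 21, 15, 22, 29, 31, 37]
Partition 2: pivot=37 at index 6 -> [13, 21, 15, 22, 29, 31, 37]
Partition 3: pivot=31 at index 5 -> [13, 21, 15, 22, 29, 31, 37]
Partition 4: pivot=29 at index 4 -> [13, 21, 15, 22, 29, 31, 37]
Partition 5: pivot=22 at index 3 -> [13, 21, 15, 22, 29, 31, 37]
Partition 6: pivot=15 at index 1 -> [13, 15, 21, 22, 29, 31, 37]


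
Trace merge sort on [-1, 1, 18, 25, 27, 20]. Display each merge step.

Divide and conquer:
  Merge [1] + [18] -> [1, 18]
  Merge [-1] + [1, 18] -> [-1, 1, 18]
  Merge [27] + [20] -> [20, 27]
  Merge [25] + [20, 27] -> [20, 25, 27]
  Merge [-1, 1, 18] + [20, 25, 27] -> [-1, 1, 18, 20, 25, 27]


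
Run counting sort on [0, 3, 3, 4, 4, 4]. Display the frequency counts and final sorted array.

Count array: [1, 0, 0, 2, 3]
(count[i] = number of elements equal to i)
Cumulative count: [1, 1, 1, 3, 6]
Sorted: [0, 3, 3, 4, 4, 4]


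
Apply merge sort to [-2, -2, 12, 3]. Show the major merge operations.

Divide and conquer:
  Merge [-2] + [-2] -> [-2, -2]
  Merge [12] + [3] -> [3, 12]
  Merge [-2, -2] + [3, 12] -> [-2, -2, 3, 12]


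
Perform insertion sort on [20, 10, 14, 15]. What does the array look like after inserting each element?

First element 20 is already 'sorted'
Insert 10: shifted 1 elements -> [10, 20, 14, 15]
Insert 14: shifted 1 elements -> [10, 14, 20, 15]
Insert 15: shifted 1 elements -> [10, 14, 15, 20]


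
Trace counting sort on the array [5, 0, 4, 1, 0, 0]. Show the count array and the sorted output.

Count array: [3, 1, 0, 0, 1, 1]
(count[i] = number of elements equal to i)
Cumulative count: [3, 4, 4, 4, 5, 6]
Sorted: [0, 0, 0, 1, 4, 5]


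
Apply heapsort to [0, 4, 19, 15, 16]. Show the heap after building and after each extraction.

Build heap: [19, 16, 0, 15, 4]
Extract 19: [16, 15, 0, 4, 19]
Extract 16: [15, 4, 0, 16, 19]
Extract 15: [4, 0, 15, 16, 19]
Extract 4: [0, 4, 15, 16, 19]


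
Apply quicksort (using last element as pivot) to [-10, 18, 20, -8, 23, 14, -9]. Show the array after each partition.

Partition 1: pivot=-9 at index 1 -> [-10, -9, 20, -8, 23, 14, 18]
Partition 2: pivot=18 at index 4 -> [-10, -9, -8, 14, 18, 20, 23]
Partition 3: pivot=14 at index 3 -> [-10, -9, -8, 14, 18, 20, 23]
Partition 4: pivot=23 at index 6 -> [-10, -9, -8, 14, 18, 20, 23]


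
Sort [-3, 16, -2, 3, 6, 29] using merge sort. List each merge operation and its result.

Divide and conquer:
  Merge [16] + [-2] -> [-2, 16]
  Merge [-3] + [-2, 16] -> [-3, -2, 16]
  Merge [6] + [29] -> [6, 29]
  Merge [3] + [6, 29] -> [3, 6, 29]
  Merge [-3, -2, 16] + [3, 6, 29] -> [-3, -2, 3, 6, 16, 29]


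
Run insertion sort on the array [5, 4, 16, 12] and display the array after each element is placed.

First element 5 is already 'sorted'
Insert 4: shifted 1 elements -> [4, 5, 16, 12]
Insert 16: shifted 0 elements -> [4, 5, 16, 12]
Insert 12: shifted 1 elements -> [4, 5, 12, 16]


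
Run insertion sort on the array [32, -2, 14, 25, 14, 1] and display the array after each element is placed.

First element 32 is already 'sorted'
Insert -2: shifted 1 elements -> [-2, 32, 14, 25, 14, 1]
Insert 14: shifted 1 elements -> [-2, 14, 32, 25, 14, 1]
Insert 25: shifted 1 elements -> [-2, 14, 25, 32, 14, 1]
Insert 14: shifted 2 elements -> [-2, 14, 14, 25, 32, 1]
Insert 1: shifted 4 elements -> [-2, 1, 14, 14, 25, 32]


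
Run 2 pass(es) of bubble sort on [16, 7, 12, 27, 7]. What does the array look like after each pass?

After pass 1: [7, 12, 16, 7, 27] (3 swaps)
After pass 2: [7, 12, 7, 16, 27] (1 swaps)
Total swaps: 4


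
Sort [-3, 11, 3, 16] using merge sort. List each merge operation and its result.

Divide and conquer:
  Merge [-3] + [11] -> [-3, 11]
  Merge [3] + [16] -> [3, 16]
  Merge [-3, 11] + [3, 16] -> [-3, 3, 11, 16]


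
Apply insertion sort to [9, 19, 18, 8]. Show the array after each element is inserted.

First element 9 is already 'sorted'
Insert 19: shifted 0 elements -> [9, 19, 18, 8]
Insert 18: shifted 1 elements -> [9, 18, 19, 8]
Insert 8: shifted 3 elements -> [8, 9, 18, 19]


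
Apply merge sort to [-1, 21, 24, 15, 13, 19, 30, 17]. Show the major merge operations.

Divide and conquer:
  Merge [-1] + [21] -> [-1, 21]
  Merge [24] + [15] -> [15, 24]
  Merge [-1, 21] + [15, 24] -> [-1, 15, 21, 24]
  Merge [13] + [19] -> [13, 19]
  Merge [30] + [17] -> [17, 30]
  Merge [13, 19] + [17, 30] -> [13, 17, 19, 30]
  Merge [-1, 15, 21, 24] + [13, 17, 19, 30] -> [-1, 13, 15, 17, 19, 21, 24, 30]


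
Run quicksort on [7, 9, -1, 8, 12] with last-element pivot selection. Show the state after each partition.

Partition 1: pivot=12 at index 4 -> [7, 9, -1, 8, 12]
Partition 2: pivot=8 at index 2 -> [7, -1, 8, 9, 12]
Partition 3: pivot=-1 at index 0 -> [-1, 7, 8, 9, 12]


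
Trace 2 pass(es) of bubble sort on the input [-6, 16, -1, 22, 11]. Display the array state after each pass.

After pass 1: [-6, -1, 16, 11, 22] (2 swaps)
After pass 2: [-6, -1, 11, 16, 22] (1 swaps)
Total swaps: 3


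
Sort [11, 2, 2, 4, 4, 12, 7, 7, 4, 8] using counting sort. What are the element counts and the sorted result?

Count array: [0, 0, 2, 0, 3, 0, 0, 2, 1, 0, 0, 1, 1]
(count[i] = number of elements equal to i)
Cumulative count: [0, 0, 2, 2, 5, 5, 5, 7, 8, 8, 8, 9, 10]
Sorted: [2, 2, 4, 4, 4, 7, 7, 8, 11, 12]


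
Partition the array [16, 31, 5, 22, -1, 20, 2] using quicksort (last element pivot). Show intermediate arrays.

Partition 1: pivot=2 at index 1 -> [-1, 2, 5, 22, 16, 20, 31]
Partition 2: pivot=31 at index 6 -> [-1, 2, 5, 22, 16, 20, 31]
Partition 3: pivot=20 at index 4 -> [-1, 2, 5, 16, 20, 22, 31]
Partition 4: pivot=16 at index 3 -> [-1, 2, 5, 16, 20, 22, 31]


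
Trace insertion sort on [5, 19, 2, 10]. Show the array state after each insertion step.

First element 5 is already 'sorted'
Insert 19: shifted 0 elements -> [5, 19, 2, 10]
Insert 2: shifted 2 elements -> [2, 5, 19, 10]
Insert 10: shifted 1 elements -> [2, 5, 10, 19]


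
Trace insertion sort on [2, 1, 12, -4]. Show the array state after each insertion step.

First element 2 is already 'sorted'
Insert 1: shifted 1 elements -> [1, 2, 12, -4]
Insert 12: shifted 0 elements -> [1, 2, 12, -4]
Insert -4: shifted 3 elements -> [-4, 1, 2, 12]


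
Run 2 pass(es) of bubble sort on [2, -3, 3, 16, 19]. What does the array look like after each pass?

After pass 1: [-3, 2, 3, 16, 19] (1 swaps)
After pass 2: [-3, 2, 3, 16, 19] (0 swaps)
Total swaps: 1


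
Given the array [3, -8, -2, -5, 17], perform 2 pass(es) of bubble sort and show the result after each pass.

After pass 1: [-8, -2, -5, 3, 17] (3 swaps)
After pass 2: [-8, -5, -2, 3, 17] (1 swaps)
Total swaps: 4


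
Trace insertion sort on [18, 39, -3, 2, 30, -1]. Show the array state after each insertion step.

First element 18 is already 'sorted'
Insert 39: shifted 0 elements -> [18, 39, -3, 2, 30, -1]
Insert -3: shifted 2 elements -> [-3, 18, 39, 2, 30, -1]
Insert 2: shifted 2 elements -> [-3, 2, 18, 39, 30, -1]
Insert 30: shifted 1 elements -> [-3, 2, 18, 30, 39, -1]
Insert -1: shifted 4 elements -> [-3, -1, 2, 18, 30, 39]


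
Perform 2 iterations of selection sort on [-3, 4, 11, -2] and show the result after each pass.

Pass 1: Select minimum -3 at index 0, swap -> [-3, 4, 11, -2]
Pass 2: Select minimum -2 at index 3, swap -> [-3, -2, 11, 4]


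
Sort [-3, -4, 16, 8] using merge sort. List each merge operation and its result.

Divide and conquer:
  Merge [-3] + [-4] -> [-4, -3]
  Merge [16] + [8] -> [8, 16]
  Merge [-4, -3] + [8, 16] -> [-4, -3, 8, 16]


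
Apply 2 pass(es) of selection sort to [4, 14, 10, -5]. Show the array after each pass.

Pass 1: Select minimum -5 at index 3, swap -> [-5, 14, 10, 4]
Pass 2: Select minimum 4 at index 3, swap -> [-5, 4, 10, 14]


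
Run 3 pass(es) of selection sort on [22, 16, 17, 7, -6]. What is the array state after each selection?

Pass 1: Select minimum -6 at index 4, swap -> [-6, 16, 17, 7, 22]
Pass 2: Select minimum 7 at index 3, swap -> [-6, 7, 17, 16, 22]
Pass 3: Select minimum 16 at index 3, swap -> [-6, 7, 16, 17, 22]


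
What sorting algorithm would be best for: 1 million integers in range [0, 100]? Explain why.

Best choice: Counting sort
Reason: O(n + k) where k=100 is small; linear time beats O(n log n)


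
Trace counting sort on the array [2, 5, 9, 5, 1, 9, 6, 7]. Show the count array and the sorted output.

Count array: [0, 1, 1, 0, 0, 2, 1, 1, 0, 2]
(count[i] = number of elements equal to i)
Cumulative count: [0, 1, 2, 2, 2, 4, 5, 6, 6, 8]
Sorted: [1, 2, 5, 5, 6, 7, 9, 9]


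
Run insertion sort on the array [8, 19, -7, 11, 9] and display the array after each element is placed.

First element 8 is already 'sorted'
Insert 19: shifted 0 elements -> [8, 19, -7, 11, 9]
Insert -7: shifted 2 elements -> [-7, 8, 19, 11, 9]
Insert 11: shifted 1 elements -> [-7, 8, 11, 19, 9]
Insert 9: shifted 2 elements -> [-7, 8, 9, 11, 19]


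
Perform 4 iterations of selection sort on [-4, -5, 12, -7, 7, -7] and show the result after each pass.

Pass 1: Select minimum -7 at index 3, swap -> [-7, -5, 12, -4, 7, -7]
Pass 2: Select minimum -7 at index 5, swap -> [-7, -7, 12, -4, 7, -5]
Pass 3: Select minimum -5 at index 5, swap -> [-7, -7, -5, -4, 7, 12]
Pass 4: Select minimum -4 at index 3, swap -> [-7, -7, -5, -4, 7, 12]


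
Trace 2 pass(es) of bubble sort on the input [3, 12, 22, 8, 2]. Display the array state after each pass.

After pass 1: [3, 12, 8, 2, 22] (2 swaps)
After pass 2: [3, 8, 2, 12, 22] (2 swaps)
Total swaps: 4


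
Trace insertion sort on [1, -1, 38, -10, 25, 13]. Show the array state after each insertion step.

First element 1 is already 'sorted'
Insert -1: shifted 1 elements -> [-1, 1, 38, -10, 25, 13]
Insert 38: shifted 0 elements -> [-1, 1, 38, -10, 25, 13]
Insert -10: shifted 3 elements -> [-10, -1, 1, 38, 25, 13]
Insert 25: shifted 1 elements -> [-10, -1, 1, 25, 38, 13]
Insert 13: shifted 2 elements -> [-10, -1, 1, 13, 25, 38]


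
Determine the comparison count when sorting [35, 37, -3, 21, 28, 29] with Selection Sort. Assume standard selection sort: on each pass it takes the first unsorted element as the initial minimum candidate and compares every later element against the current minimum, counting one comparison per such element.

Pass 1: scan indices 1..5 for the minimum = 5 comparison(s); min is -3, place at index 0 -> [-3, 37, 35, 21, 28, 29]
Pass 2: scan indices 2..5 for the minimum = 4 comparison(s); min is 21, place at index 1 -> [-3, 21, 35, 37, 28, 29]
Pass 3: scan indices 3..5 for the minimum = 3 comparison(s); min is 28, place at index 2 -> [-3, 21, 28, 37, 35, 29]
Pass 4: scan indices 4..5 for the minimum = 2 comparison(s); min is 29, place at index 3 -> [-3, 21, 28, 29, 35, 37]
Pass 5: scan indices 5..5 for the minimum = 1 comparison(s); min is 35, place at index 4 -> [-3, 21, 28, 29, 35, 37]
Selection sort always scans the whole unsorted suffix, so the count is (n-1) + (n-2) + ... + 1 = n(n-1)/2 = 6*5/2 = 15 regardless of the input order.
Total comparisons: 5 + 4 + 3 + 2 + 1 = 15


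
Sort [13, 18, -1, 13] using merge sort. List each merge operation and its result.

Divide and conquer:
  Merge [13] + [18] -> [13, 18]
  Merge [-1] + [13] -> [-1, 13]
  Merge [13, 18] + [-1, 13] -> [-1, 13, 13, 18]


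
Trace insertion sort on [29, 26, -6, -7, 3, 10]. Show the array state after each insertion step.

First element 29 is already 'sorted'
Insert 26: shifted 1 elements -> [26, 29, -6, -7, 3, 10]
Insert -6: shifted 2 elements -> [-6, 26, 29, -7, 3, 10]
Insert -7: shifted 3 elements -> [-7, -6, 26, 29, 3, 10]
Insert 3: shifted 2 elements -> [-7, -6, 3, 26, 29, 10]
Insert 10: shifted 2 elements -> [-7, -6, 3, 10, 26, 29]


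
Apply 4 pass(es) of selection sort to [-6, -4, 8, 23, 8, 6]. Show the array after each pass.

Pass 1: Select minimum -6 at index 0, swap -> [-6, -4, 8, 23, 8, 6]
Pass 2: Select minimum -4 at index 1, swap -> [-6, -4, 8, 23, 8, 6]
Pass 3: Select minimum 6 at index 5, swap -> [-6, -4, 6, 23, 8, 8]
Pass 4: Select minimum 8 at index 4, swap -> [-6, -4, 6, 8, 23, 8]


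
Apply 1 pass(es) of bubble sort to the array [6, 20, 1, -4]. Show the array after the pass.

After pass 1: [6, 1, -4, 20] (2 swaps)
Total swaps: 2


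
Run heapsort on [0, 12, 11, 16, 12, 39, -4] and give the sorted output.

Build heap: [39, 16, 11, 12, 12, 0, -4]
Extract 39: [16, 12, 11, -4, 12, 0, 39]
Extract 16: [12, 12, 11, -4, 0, 16, 39]
Extract 12: [12, 0, 11, -4, 12, 16, 39]
Extract 12: [11, 0, -4, 12, 12, 16, 39]
Extract 11: [0, -4, 11, 12, 12, 16, 39]
Extract 0: [-4, 0, 11, 12, 12, 16, 39]


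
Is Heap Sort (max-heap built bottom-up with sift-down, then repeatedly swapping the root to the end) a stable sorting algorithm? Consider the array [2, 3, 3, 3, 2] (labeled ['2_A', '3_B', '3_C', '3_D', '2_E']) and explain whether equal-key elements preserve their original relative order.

Trace Heap Sort on the labeled array (the key is the number; the letter only tracks identity):
  Build max-heap: [3_B, 3_D, 3_C, 2_A, 2_E]
  Swap root 3_B to index 4, re-heapify first 4 -> [3_D, 2_E, 3_C, 2_A, 3_B]
  Swap root 3_D to index 3, re-heapify first 3 -> [3_C, 2_E, 2_A, 3_D, 3_B]
  Swap root 3_C to index 2, re-heapify first 2 -> [2_A, 2_E, 3_C, 3_D, 3_B]
  Swap root 2_A to index 1, re-heapify first 1 -> [2_E, 2_A, 3_C, 3_D, 3_B]
Final order: [2_E, 2_A, 3_C, 3_D, 3_B]
Equal keys:
  value 2: originally 2_A, 2_E; after sorting 2_E, 2_A -> order changed
  value 3: originally 3_B, 3_C, 3_D; after sorting 3_C, 3_D, 3_B -> order changed
Equal keys were reordered, so Heap Sort is not stable: heap construction and root-to-end swaps move elements without regard to the original order of equal keys. (One such input is enough; an unstable sort may happen to preserve order on other inputs, but it gives no guarantee.)
Answer: Not stable


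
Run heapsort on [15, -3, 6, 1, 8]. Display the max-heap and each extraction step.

Build heap: [15, 8, 6, 1, -3]
Extract 15: [8, 1, 6, -3, 15]
Extract 8: [6, 1, -3, 8, 15]
Extract 6: [1, -3, 6, 8, 15]
Extract 1: [-3, 1, 6, 8, 15]


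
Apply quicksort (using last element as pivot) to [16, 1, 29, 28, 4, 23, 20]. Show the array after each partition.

Partition 1: pivot=20 at index 3 -> [16, 1, 4, 20, 29, 23, 28]
Partition 2: pivot=4 at index 1 -> [1, 4, 16, 20, 29, 23, 28]
Partition 3: pivot=28 at index 5 -> [1, 4, 16, 20, 23, 28, 29]


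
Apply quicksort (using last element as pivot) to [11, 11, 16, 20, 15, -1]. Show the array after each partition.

Partition 1: pivot=-1 at index 0 -> [-1, 11, 16, 20, 15, 11]
Partition 2: pivot=11 at index 2 -> [-1, 11, 11, 20, 15, 16]
Partition 3: pivot=16 at index 4 -> [-1, 11, 11, 15, 16, 20]


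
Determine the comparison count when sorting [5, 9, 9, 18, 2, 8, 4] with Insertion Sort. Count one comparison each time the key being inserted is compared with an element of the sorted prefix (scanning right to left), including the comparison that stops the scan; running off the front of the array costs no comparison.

Insert 9: 5 <= 9 (stop) = 1 comparison(s) -> [5, 9, 9, 18, 2, 8, 4]
Insert 9: 9 <= 9 (stop) = 1 comparison(s) -> [5, 9, 9, 18, 2, 8, 4]
Insert 18: 9 <= 18 (stop) = 1 comparison(s) -> [5, 9, 9, 18, 2, 8, 4]
Insert 2: 18 > 2 (shift), 9 > 2 (shift), 9 > 2 (shift), 5 > 2 (shift), reached front = 4 comparison(s) -> [2, 5, 9, 9, 18, 8, 4]
Insert 8: 18 > 8 (shift), 9 > 8 (shift), 9 > 8 (shift), 5 <= 8 (stop) = 4 comparison(s) -> [2, 5, 8, 9, 9, 18, 4]
Insert 4: 18 > 4 (shift), 9 > 4 (shift), 9 > 4 (shift), 8 > 4 (shift), 5 > 4 (shift), 2 <= 4 (stop) = 6 comparison(s) -> [2, 4, 5, 8, 9, 9, 18]
Total comparisons: 1 + 1 + 1 + 4 + 4 + 6 = 17


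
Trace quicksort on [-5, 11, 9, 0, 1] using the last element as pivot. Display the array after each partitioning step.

Partition 1: pivot=1 at index 2 -> [-5, 0, 1, 11, 9]
Partition 2: pivot=0 at index 1 -> [-5, 0, 1, 11, 9]
Partition 3: pivot=9 at index 3 -> [-5, 0, 1, 9, 11]


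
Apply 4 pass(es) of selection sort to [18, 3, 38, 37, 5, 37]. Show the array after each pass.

Pass 1: Select minimum 3 at index 1, swap -> [3, 18, 38, 37, 5, 37]
Pass 2: Select minimum 5 at index 4, swap -> [3, 5, 38, 37, 18, 37]
Pass 3: Select minimum 18 at index 4, swap -> [3, 5, 18, 37, 38, 37]
Pass 4: Select minimum 37 at index 3, swap -> [3, 5, 18, 37, 38, 37]


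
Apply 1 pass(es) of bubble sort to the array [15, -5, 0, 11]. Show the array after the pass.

After pass 1: [-5, 0, 11, 15] (3 swaps)
Total swaps: 3


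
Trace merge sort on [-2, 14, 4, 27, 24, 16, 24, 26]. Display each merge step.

Divide and conquer:
  Merge [-2] + [14] -> [-2, 14]
  Merge [4] + [27] -> [4, 27]
  Merge [-2, 14] + [4, 27] -> [-2, 4, 14, 27]
  Merge [24] + [16] -> [16, 24]
  Merge [24] + [26] -> [24, 26]
  Merge [16, 24] + [24, 26] -> [16, 24, 24, 26]
  Merge [-2, 4, 14, 27] + [16, 24, 24, 26] -> [-2, 4, 14, 16, 24, 24, 26, 27]


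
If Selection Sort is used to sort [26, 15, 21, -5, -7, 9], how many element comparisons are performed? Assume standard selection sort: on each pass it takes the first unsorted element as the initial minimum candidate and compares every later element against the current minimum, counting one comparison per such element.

Pass 1: scan indices 1..5 for the minimum = 5 comparison(s); min is -7, place at index 0 -> [-7, 15, 21, -5, 26, 9]
Pass 2: scan indices 2..5 for the minimum = 4 comparison(s); min is -5, place at index 1 -> [-7, -5, 21, 15, 26, 9]
Pass 3: scan indices 3..5 for the minimum = 3 comparison(s); min is 9, place at index 2 -> [-7, -5, 9, 15, 26, 21]
Pass 4: scan indices 4..5 for the minimum = 2 comparison(s); min is 15, place at index 3 -> [-7, -5, 9, 15, 26, 21]
Pass 5: scan indices 5..5 for the minimum = 1 comparison(s); min is 21, place at index 4 -> [-7, -5, 9, 15, 21, 26]
Selection sort always scans the whole unsorted suffix, so the count is (n-1) + (n-2) + ... + 1 = n(n-1)/2 = 6*5/2 = 15 regardless of the input order.
Total comparisons: 5 + 4 + 3 + 2 + 1 = 15


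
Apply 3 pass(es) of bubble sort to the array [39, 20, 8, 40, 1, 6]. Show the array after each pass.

After pass 1: [20, 8, 39, 1, 6, 40] (4 swaps)
After pass 2: [8, 20, 1, 6, 39, 40] (3 swaps)
After pass 3: [8, 1, 6, 20, 39, 40] (2 swaps)
Total swaps: 9


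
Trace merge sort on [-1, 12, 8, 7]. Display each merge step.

Divide and conquer:
  Merge [-1] + [12] -> [-1, 12]
  Merge [8] + [7] -> [7, 8]
  Merge [-1, 12] + [7, 8] -> [-1, 7, 8, 12]


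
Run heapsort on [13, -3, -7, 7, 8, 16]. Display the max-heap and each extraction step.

Build heap: [16, 8, 13, 7, -3, -7]
Extract 16: [13, 8, -7, 7, -3, 16]
Extract 13: [8, 7, -7, -3, 13, 16]
Extract 8: [7, -3, -7, 8, 13, 16]
Extract 7: [-3, -7, 7, 8, 13, 16]
Extract -3: [-7, -3, 7, 8, 13, 16]


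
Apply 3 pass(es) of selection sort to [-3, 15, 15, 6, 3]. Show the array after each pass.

Pass 1: Select minimum -3 at index 0, swap -> [-3, 15, 15, 6, 3]
Pass 2: Select minimum 3 at index 4, swap -> [-3, 3, 15, 6, 15]
Pass 3: Select minimum 6 at index 3, swap -> [-3, 3, 6, 15, 15]


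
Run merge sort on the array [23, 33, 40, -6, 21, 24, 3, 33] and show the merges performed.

Divide and conquer:
  Merge [23] + [33] -> [23, 33]
  Merge [40] + [-6] -> [-6, 40]
  Merge [23, 33] + [-6, 40] -> [-6, 23, 33, 40]
  Merge [21] + [24] -> [21, 24]
  Merge [3] + [33] -> [3, 33]
  Merge [21, 24] + [3, 33] -> [3, 21, 24, 33]
  Merge [-6, 23, 33, 40] + [3, 21, 24, 33] -> [-6, 3, 21, 23, 24, 33, 33, 40]


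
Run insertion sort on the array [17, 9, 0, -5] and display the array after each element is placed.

First element 17 is already 'sorted'
Insert 9: shifted 1 elements -> [9, 17, 0, -5]
Insert 0: shifted 2 elements -> [0, 9, 17, -5]
Insert -5: shifted 3 elements -> [-5, 0, 9, 17]


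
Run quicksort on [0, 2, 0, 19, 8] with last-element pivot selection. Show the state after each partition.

Partition 1: pivot=8 at index 3 -> [0, 2, 0, 8, 19]
Partition 2: pivot=0 at index 1 -> [0, 0, 2, 8, 19]


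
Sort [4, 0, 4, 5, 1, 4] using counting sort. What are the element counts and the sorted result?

Count array: [1, 1, 0, 0, 3, 1]
(count[i] = number of elements equal to i)
Cumulative count: [1, 2, 2, 2, 5, 6]
Sorted: [0, 1, 4, 4, 4, 5]


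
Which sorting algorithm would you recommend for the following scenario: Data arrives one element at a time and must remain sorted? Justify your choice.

Best choice: Insertion sort
Reason: Insertion sort naturally handles online/streaming input by inserting each new element into sorted position


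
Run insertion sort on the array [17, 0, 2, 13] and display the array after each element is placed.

First element 17 is already 'sorted'
Insert 0: shifted 1 elements -> [0, 17, 2, 13]
Insert 2: shifted 1 elements -> [0, 2, 17, 13]
Insert 13: shifted 1 elements -> [0, 2, 13, 17]


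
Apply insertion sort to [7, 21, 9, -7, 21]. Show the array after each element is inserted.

First element 7 is already 'sorted'
Insert 21: shifted 0 elements -> [7, 21, 9, -7, 21]
Insert 9: shifted 1 elements -> [7, 9, 21, -7, 21]
Insert -7: shifted 3 elements -> [-7, 7, 9, 21, 21]
Insert 21: shifted 0 elements -> [-7, 7, 9, 21, 21]


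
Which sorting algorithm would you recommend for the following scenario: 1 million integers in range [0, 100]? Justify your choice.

Best choice: Counting sort
Reason: O(n + k) where k=100 is small; linear time beats O(n log n)


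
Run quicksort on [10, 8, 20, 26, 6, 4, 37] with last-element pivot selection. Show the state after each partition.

Partition 1: pivot=37 at index 6 -> [10, 8, 20, 26, 6, 4, 37]
Partition 2: pivot=4 at index 0 -> [4, 8, 20, 26, 6, 10, 37]
Partition 3: pivot=10 at index 3 -> [4, 8, 6, 10, 20, 26, 37]
Partition 4: pivot=6 at index 1 -> [4, 6, 8, 10, 20, 26, 37]
Partition 5: pivot=26 at index 5 -> [4, 6, 8, 10, 20, 26, 37]


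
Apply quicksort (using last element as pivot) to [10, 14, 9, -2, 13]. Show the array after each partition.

Partition 1: pivot=13 at index 3 -> [10, 9, -2, 13, 14]
Partition 2: pivot=-2 at index 0 -> [-2, 9, 10, 13, 14]
Partition 3: pivot=10 at index 2 -> [-2, 9, 10, 13, 14]


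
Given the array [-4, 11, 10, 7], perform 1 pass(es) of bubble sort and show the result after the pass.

After pass 1: [-4, 10, 7, 11] (2 swaps)
Total swaps: 2


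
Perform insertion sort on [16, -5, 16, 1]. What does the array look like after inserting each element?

First element 16 is already 'sorted'
Insert -5: shifted 1 elements -> [-5, 16, 16, 1]
Insert 16: shifted 0 elements -> [-5, 16, 16, 1]
Insert 1: shifted 2 elements -> [-5, 1, 16, 16]


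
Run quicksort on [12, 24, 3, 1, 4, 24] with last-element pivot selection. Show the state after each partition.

Partition 1: pivot=24 at index 5 -> [12, 24, 3, 1, 4, 24]
Partition 2: pivot=4 at index 2 -> [3, 1, 4, 24, 12, 24]
Partition 3: pivot=1 at index 0 -> [1, 3, 4, 24, 12, 24]
Partition 4: pivot=12 at index 3 -> [1, 3, 4, 12, 24, 24]


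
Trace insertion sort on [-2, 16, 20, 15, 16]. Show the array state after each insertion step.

First element -2 is already 'sorted'
Insert 16: shifted 0 elements -> [-2, 16, 20, 15, 16]
Insert 20: shifted 0 elements -> [-2, 16, 20, 15, 16]
Insert 15: shifted 2 elements -> [-2, 15, 16, 20, 16]
Insert 16: shifted 1 elements -> [-2, 15, 16, 16, 20]


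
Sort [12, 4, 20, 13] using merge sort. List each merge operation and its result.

Divide and conquer:
  Merge [12] + [4] -> [4, 12]
  Merge [20] + [13] -> [13, 20]
  Merge [4, 12] + [13, 20] -> [4, 12, 13, 20]


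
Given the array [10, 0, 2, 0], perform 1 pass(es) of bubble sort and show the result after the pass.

After pass 1: [0, 2, 0, 10] (3 swaps)
Total swaps: 3


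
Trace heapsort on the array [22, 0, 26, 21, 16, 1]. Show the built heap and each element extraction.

Build heap: [26, 21, 22, 0, 16, 1]
Extract 26: [22, 21, 1, 0, 16, 26]
Extract 22: [21, 16, 1, 0, 22, 26]
Extract 21: [16, 0, 1, 21, 22, 26]
Extract 16: [1, 0, 16, 21, 22, 26]
Extract 1: [0, 1, 16, 21, 22, 26]


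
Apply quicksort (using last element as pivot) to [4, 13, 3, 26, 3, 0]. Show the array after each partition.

Partition 1: pivot=0 at index 0 -> [0, 13, 3, 26, 3, 4]
Partition 2: pivot=4 at index 3 -> [0, 3, 3, 4, 13, 26]
Partition 3: pivot=3 at index 2 -> [0, 3, 3, 4, 13, 26]
Partition 4: pivot=26 at index 5 -> [0, 3, 3, 4, 13, 26]


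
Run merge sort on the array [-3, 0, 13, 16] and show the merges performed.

Divide and conquer:
  Merge [-3] + [0] -> [-3, 0]
  Merge [13] + [16] -> [13, 16]
  Merge [-3, 0] + [13, 16] -> [-3, 0, 13, 16]


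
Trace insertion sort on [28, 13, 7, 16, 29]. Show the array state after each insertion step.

First element 28 is already 'sorted'
Insert 13: shifted 1 elements -> [13, 28, 7, 16, 29]
Insert 7: shifted 2 elements -> [7, 13, 28, 16, 29]
Insert 16: shifted 1 elements -> [7, 13, 16, 28, 29]
Insert 29: shifted 0 elements -> [7, 13, 16, 28, 29]


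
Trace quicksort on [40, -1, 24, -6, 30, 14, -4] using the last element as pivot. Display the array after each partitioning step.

Partition 1: pivot=-4 at index 1 -> [-6, -4, 24, 40, 30, 14, -1]
Partition 2: pivot=-1 at index 2 -> [-6, -4, -1, 40, 30, 14, 24]
Partition 3: pivot=24 at index 4 -> [-6, -4, -1, 14, 24, 40, 30]
Partition 4: pivot=30 at index 5 -> [-6, -4, -1, 14, 24, 30, 40]


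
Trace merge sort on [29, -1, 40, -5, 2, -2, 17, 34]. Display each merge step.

Divide and conquer:
  Merge [29] + [-1] -> [-1, 29]
  Merge [40] + [-5] -> [-5, 40]
  Merge [-1, 29] + [-5, 40] -> [-5, -1, 29, 40]
  Merge [2] + [-2] -> [-2, 2]
  Merge [17] + [34] -> [17, 34]
  Merge [-2, 2] + [17, 34] -> [-2, 2, 17, 34]
  Merge [-5, -1, 29, 40] + [-2, 2, 17, 34] -> [-5, -2, -1, 2, 17, 29, 34, 40]


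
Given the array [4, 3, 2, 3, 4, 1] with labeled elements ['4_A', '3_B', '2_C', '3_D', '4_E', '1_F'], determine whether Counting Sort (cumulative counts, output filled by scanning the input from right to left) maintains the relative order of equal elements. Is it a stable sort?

Trace Counting Sort on the labeled array (the key is the number; the letter only tracks identity):
  Counts for values 0..4: [0, 1, 1, 2, 2]
  Cumulative counts: [0, 1, 2, 4, 6]
  Scan right to left: place 1_F at output index 0
  Scan right to left: place 4_E at output index 5
  Scan right to left: place 3_D at output index 3
  Scan right to left: place 2_C at output index 1
  Scan right to left: place 3_B at output index 2
  Scan right to left: place 4_A at output index 4
  Output: [1_F, 2_C, 3_B, 3_D, 4_A, 4_E]
Equal keys:
  value 3: originally 3_B, 3_D; after sorting 3_B, 3_D -> order preserved
  value 4: originally 4_A, 4_E; after sorting 4_A, 4_E -> order preserved
All equal keys kept their original relative order. Counting Sort is stable: scanning the input right to left with decreasing cumulative counts places later duplicates at later output positions.
Answer: Stable


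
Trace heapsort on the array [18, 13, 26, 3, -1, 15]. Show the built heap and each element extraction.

Build heap: [26, 13, 18, 3, -1, 15]
Extract 26: [18, 13, 15, 3, -1, 26]
Extract 18: [15, 13, -1, 3, 18, 26]
Extract 15: [13, 3, -1, 15, 18, 26]
Extract 13: [3, -1, 13, 15, 18, 26]
Extract 3: [-1, 3, 13, 15, 18, 26]


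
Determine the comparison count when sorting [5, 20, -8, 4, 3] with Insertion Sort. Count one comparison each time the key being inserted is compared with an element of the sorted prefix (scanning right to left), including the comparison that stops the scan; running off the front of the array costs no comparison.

Insert 20: 5 <= 20 (stop) = 1 comparison(s) -> [5, 20, -8, 4, 3]
Insert -8: 20 > -8 (shift), 5 > -8 (shift), reached front = 2 comparison(s) -> [-8, 5, 20, 4, 3]
Insert 4: 20 > 4 (shift), 5 > 4 (shift), -8 <= 4 (stop) = 3 comparison(s) -> [-8, 4, 5, 20, 3]
Insert 3: 20 > 3 (shift), 5 > 3 (shift), 4 > 3 (shift), -8 <= 3 (stop) = 4 comparison(s) -> [-8, 3, 4, 5, 20]
Total comparisons: 1 + 2 + 3 + 4 = 10


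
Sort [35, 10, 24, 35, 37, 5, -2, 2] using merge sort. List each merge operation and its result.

Divide and conquer:
  Merge [35] + [10] -> [10, 35]
  Merge [24] + [35] -> [24, 35]
  Merge [10, 35] + [24, 35] -> [10, 24, 35, 35]
  Merge [37] + [5] -> [5, 37]
  Merge [-2] + [2] -> [-2, 2]
  Merge [5, 37] + [-2, 2] -> [-2, 2, 5, 37]
  Merge [10, 24, 35, 35] + [-2, 2, 5, 37] -> [-2, 2, 5, 10, 24, 35, 35, 37]


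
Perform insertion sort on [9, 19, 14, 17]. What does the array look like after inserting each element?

First element 9 is already 'sorted'
Insert 19: shifted 0 elements -> [9, 19, 14, 17]
Insert 14: shifted 1 elements -> [9, 14, 19, 17]
Insert 17: shifted 1 elements -> [9, 14, 17, 19]
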